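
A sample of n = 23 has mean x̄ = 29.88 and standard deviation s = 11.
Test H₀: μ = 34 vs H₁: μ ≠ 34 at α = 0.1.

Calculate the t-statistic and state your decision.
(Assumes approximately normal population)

Answer: t = -1.7962, reject H₀

Derivation:
df = n - 1 = 22
SE = s/√n = 11/√23 = 2.2937
t = (x̄ - μ₀)/SE = (29.88 - 34)/2.2937 = -1.7962
Critical value: t_{0.05,22} = ±1.717
p-value ≈ 0.0862
Decision: reject H₀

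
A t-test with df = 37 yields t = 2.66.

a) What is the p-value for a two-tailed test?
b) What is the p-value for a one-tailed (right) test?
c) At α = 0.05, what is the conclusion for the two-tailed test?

Answer: a) 0.0115, b) 0.0057, c) reject H₀

Derivation:
Using t-distribution with df = 37:
a) Two-tailed: p = 2×P(T > 2.66) = 0.0115
b) One-tailed: p = P(T > 2.66) = 0.0057
c) 0.0115 < 0.05, reject H₀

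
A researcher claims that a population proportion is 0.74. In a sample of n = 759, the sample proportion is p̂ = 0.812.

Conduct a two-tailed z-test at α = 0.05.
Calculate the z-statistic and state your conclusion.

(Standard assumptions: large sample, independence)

H₀: p = 0.74, H₁: p ≠ 0.74
Standard error: SE = √(p₀(1-p₀)/n) = √(0.74×0.26/759) = 0.015921
z-statistic: z = (p̂ - p₀)/SE = (0.812 - 0.74)/0.015921 = 4.5223
Critical value: z_0.025 = ±1.960
p-value < 0.0001
Decision: reject H₀ at α = 0.05

Answer: z = 4.5223, reject H₀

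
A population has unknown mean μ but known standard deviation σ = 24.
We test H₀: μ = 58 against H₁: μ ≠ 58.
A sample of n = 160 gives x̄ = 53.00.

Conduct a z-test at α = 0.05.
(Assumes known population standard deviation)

Standard error: SE = σ/√n = 24/√160 = 1.8974
z-statistic: z = (x̄ - μ₀)/SE = (53.00 - 58)/1.8974 = -2.6352
Critical value: ±1.960
p-value = 0.0084
Decision: reject H₀

Answer: z = -2.6352, reject H₀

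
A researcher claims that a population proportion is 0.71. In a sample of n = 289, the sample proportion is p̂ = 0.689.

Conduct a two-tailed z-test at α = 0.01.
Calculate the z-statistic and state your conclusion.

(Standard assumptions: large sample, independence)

H₀: p = 0.71, H₁: p ≠ 0.71
Standard error: SE = √(p₀(1-p₀)/n) = √(0.71×0.29/289) = 0.026692
z-statistic: z = (p̂ - p₀)/SE = (0.689 - 0.71)/0.026692 = -0.7868
Critical value: z_0.005 = ±2.576
p-value = 0.4314
Decision: fail to reject H₀ at α = 0.01

Answer: z = -0.7868, fail to reject H₀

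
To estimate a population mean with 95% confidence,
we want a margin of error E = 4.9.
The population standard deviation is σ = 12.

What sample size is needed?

Answer: n = 24

Derivation:
z_0.025 = 1.960
n = (z×σ/E)² = (1.960×12/4.9)²
n = 23.0400
Round up: n = 24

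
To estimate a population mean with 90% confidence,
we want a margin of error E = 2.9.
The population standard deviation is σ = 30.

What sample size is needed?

z_0.05 = 1.645
n = (z×σ/E)² = (1.645×30/2.9)²
n = 289.5865
Round up: n = 290

Answer: n = 290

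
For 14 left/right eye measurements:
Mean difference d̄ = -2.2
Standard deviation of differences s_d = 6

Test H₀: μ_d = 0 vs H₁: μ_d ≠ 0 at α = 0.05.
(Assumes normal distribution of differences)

df = n - 1 = 13
SE = s_d/√n = 6/√14 = 1.6036
t = d̄/SE = -2.2/1.6036 = -1.3719
Critical value: t_{0.025,13} = ±2.160
p-value ≈ 0.1933
Decision: fail to reject H₀

Answer: t = -1.3719, fail to reject H₀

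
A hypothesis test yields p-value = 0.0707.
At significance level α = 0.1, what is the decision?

Answer: reject H₀

Derivation:
Compare p-value to α:
0.0707 < 0.1
Decision: reject H₀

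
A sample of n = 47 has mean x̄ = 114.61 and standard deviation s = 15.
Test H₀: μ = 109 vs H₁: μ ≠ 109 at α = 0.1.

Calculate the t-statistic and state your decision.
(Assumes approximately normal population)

Answer: t = 2.5640, reject H₀

Derivation:
df = n - 1 = 46
SE = s/√n = 15/√47 = 2.1880
t = (x̄ - μ₀)/SE = (114.61 - 109)/2.1880 = 2.5640
Critical value: t_{0.05,46} = ±1.679
p-value ≈ 0.0137
Decision: reject H₀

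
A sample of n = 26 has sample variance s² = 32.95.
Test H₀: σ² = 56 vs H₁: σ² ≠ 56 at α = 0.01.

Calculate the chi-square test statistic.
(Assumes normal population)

Answer: χ² = 14.7098, fail to reject H₀

Derivation:
df = n - 1 = 25
χ² = (n-1)s²/σ₀² = 25×32.95/56 = 14.7098
Critical values: χ²_{0.995,25} = 10.520, χ²_{0.005,25} = 46.928
Rejection region: χ² < 10.520 or χ² > 46.928
Decision: fail to reject H₀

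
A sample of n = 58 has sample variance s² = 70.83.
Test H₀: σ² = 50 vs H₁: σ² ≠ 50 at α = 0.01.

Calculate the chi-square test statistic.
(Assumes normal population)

df = n - 1 = 57
χ² = (n-1)s²/σ₀² = 57×70.83/50 = 80.7462
Critical values: χ²_{0.995,57} = 33.248, χ²_{0.005,57} = 88.236
Rejection region: χ² < 33.248 or χ² > 88.236
Decision: fail to reject H₀

Answer: χ² = 80.7462, fail to reject H₀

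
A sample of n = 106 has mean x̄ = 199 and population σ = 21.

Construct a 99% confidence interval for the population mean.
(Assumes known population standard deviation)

Confidence level: 99%, α = 0.01
z_0.005 = 2.576
SE = σ/√n = 21/√106 = 2.0397
Margin of error = 2.576 × 2.0397 = 5.2543
CI: x̄ ± margin = 199 ± 5.2543
CI: (193.7457, 204.2543)

Answer: (193.7457, 204.2543)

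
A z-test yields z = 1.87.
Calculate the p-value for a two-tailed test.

Answer: p-value ≈ 0.0615

Derivation:
For z = 1.87:
p = 2×P(Z > |1.87|) = 2×(1 - Φ(1.87)) = 0.0615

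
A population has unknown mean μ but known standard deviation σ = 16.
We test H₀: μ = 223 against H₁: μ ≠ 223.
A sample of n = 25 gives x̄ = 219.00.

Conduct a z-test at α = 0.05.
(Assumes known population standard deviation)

Standard error: SE = σ/√n = 16/√25 = 3.2000
z-statistic: z = (x̄ - μ₀)/SE = (219.00 - 223)/3.2000 = -1.2500
Critical value: ±1.960
p-value = 0.2113
Decision: fail to reject H₀

Answer: z = -1.2500, fail to reject H₀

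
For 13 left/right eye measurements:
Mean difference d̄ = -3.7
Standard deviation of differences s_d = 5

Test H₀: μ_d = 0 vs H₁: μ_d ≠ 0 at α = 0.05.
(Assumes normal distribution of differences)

Answer: t = -2.6680, reject H₀

Derivation:
df = n - 1 = 12
SE = s_d/√n = 5/√13 = 1.3868
t = d̄/SE = -3.7/1.3868 = -2.6680
Critical value: t_{0.025,12} = ±2.179
p-value ≈ 0.0205
Decision: reject H₀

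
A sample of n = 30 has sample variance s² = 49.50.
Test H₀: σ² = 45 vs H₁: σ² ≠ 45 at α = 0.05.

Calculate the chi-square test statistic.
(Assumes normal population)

Answer: χ² = 31.9000, fail to reject H₀

Derivation:
df = n - 1 = 29
χ² = (n-1)s²/σ₀² = 29×49.50/45 = 31.9000
Critical values: χ²_{0.975,29} = 16.047, χ²_{0.025,29} = 45.722
Rejection region: χ² < 16.047 or χ² > 45.722
Decision: fail to reject H₀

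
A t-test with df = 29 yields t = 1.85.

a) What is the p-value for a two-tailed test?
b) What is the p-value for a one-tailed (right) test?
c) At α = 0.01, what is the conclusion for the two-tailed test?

Answer: a) 0.0745, b) 0.0373, c) fail to reject H₀

Derivation:
Using t-distribution with df = 29:
a) Two-tailed: p = 2×P(T > 1.85) = 0.0745
b) One-tailed: p = P(T > 1.85) = 0.0373
c) 0.0745 ≥ 0.01, fail to reject H₀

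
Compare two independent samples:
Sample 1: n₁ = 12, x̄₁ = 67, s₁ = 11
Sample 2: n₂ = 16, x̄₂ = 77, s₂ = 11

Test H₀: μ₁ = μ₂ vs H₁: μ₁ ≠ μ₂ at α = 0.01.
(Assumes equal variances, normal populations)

Answer: t = -2.3806, fail to reject H₀

Derivation:
Pooled variance: s²_p = [11×11² + 15×11²]/(26) = 121.0000
s_p = 11.0000
SE = s_p×√(1/n₁ + 1/n₂) = 11.0000×√(1/12 + 1/16) = 4.2007
t = (x̄₁ - x̄₂)/SE = (67 - 77)/4.2007 = -2.3806
df = 26, t-critical = ±2.779
Decision: fail to reject H₀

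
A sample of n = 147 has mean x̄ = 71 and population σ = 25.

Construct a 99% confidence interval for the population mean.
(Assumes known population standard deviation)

Confidence level: 99%, α = 0.01
z_0.005 = 2.576
SE = σ/√n = 25/√147 = 2.0620
Margin of error = 2.576 × 2.0620 = 5.3117
CI: x̄ ± margin = 71 ± 5.3117
CI: (65.6883, 76.3117)

Answer: (65.6883, 76.3117)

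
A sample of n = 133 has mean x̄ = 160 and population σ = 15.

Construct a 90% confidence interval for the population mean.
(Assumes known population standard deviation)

Answer: (157.8603, 162.1397)

Derivation:
Confidence level: 90%, α = 0.1
z_0.05 = 1.645
SE = σ/√n = 15/√133 = 1.3007
Margin of error = 1.645 × 1.3007 = 2.1397
CI: x̄ ± margin = 160 ± 2.1397
CI: (157.8603, 162.1397)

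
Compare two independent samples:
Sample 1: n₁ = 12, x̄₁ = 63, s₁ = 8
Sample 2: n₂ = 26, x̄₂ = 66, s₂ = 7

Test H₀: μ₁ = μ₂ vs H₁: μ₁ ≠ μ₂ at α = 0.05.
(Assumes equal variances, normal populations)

Pooled variance: s²_p = [11×8² + 25×7²]/(36) = 53.5833
s_p = 7.3201
SE = s_p×√(1/n₁ + 1/n₂) = 7.3201×√(1/12 + 1/26) = 2.5547
t = (x̄₁ - x̄₂)/SE = (63 - 66)/2.5547 = -1.1743
df = 36, t-critical = ±2.028
Decision: fail to reject H₀

Answer: t = -1.1743, fail to reject H₀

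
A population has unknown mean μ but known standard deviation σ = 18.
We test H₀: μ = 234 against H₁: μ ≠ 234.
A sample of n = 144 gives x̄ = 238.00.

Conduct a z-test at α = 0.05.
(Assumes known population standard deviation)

Answer: z = 2.6667, reject H₀

Derivation:
Standard error: SE = σ/√n = 18/√144 = 1.5000
z-statistic: z = (x̄ - μ₀)/SE = (238.00 - 234)/1.5000 = 2.6667
Critical value: ±1.960
p-value = 0.0077
Decision: reject H₀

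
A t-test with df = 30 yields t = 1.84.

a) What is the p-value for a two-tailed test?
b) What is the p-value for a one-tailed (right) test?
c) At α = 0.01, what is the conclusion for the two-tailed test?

Answer: a) 0.0757, b) 0.0378, c) fail to reject H₀

Derivation:
Using t-distribution with df = 30:
a) Two-tailed: p = 2×P(T > 1.84) = 0.0757
b) One-tailed: p = P(T > 1.84) = 0.0378
c) 0.0757 ≥ 0.01, fail to reject H₀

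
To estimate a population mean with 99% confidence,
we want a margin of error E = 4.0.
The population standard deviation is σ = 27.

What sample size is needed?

z_0.005 = 2.576
n = (z×σ/E)² = (2.576×27/4.0)²
n = 302.3425
Round up: n = 303

Answer: n = 303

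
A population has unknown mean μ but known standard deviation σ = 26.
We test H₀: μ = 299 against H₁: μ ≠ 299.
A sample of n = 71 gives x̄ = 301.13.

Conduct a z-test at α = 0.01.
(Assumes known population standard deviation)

Standard error: SE = σ/√n = 26/√71 = 3.0856
z-statistic: z = (x̄ - μ₀)/SE = (301.13 - 299)/3.0856 = 0.6903
Critical value: ±2.576
p-value = 0.4900
Decision: fail to reject H₀

Answer: z = 0.6903, fail to reject H₀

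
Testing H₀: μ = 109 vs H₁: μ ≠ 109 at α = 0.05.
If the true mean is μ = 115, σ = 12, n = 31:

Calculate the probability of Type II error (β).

Answer: β ≈ 0.2050

Derivation:
SE = σ/√n = 12/√31 = 2.1553
Critical values: μ₀ ± z_0.025×SE = 109 ± 1.960×2.1553
Acceptance region: (104.7756, 113.2244)
Under H₁ (μ = 115): z_high = (113.2244 - 115)/2.1553 = -0.8238, z_low = (104.7756 - 115)/2.1553 = -4.7438
β = P(not reject | H₁) = Φ(-0.8238) - Φ(-4.7438) ≈ 0.2050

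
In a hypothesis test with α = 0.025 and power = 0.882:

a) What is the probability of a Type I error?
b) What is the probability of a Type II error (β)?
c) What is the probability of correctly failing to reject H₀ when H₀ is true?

Answer: a) 0.025, b) 0.118, c) 0.975

Derivation:
a) Type I error probability = α = 0.025
b) Power = P(reject H₀ | H₁ true) = 1 - β = 0.882, so Type II error probability = β = 1 - Power = 0.118
c) P(fail to reject H₀ | H₀ true) = 1 - α = 0.975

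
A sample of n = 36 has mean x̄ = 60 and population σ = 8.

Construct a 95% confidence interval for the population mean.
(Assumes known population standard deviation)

Confidence level: 95%, α = 0.05
z_0.025 = 1.960
SE = σ/√n = 8/√36 = 1.3333
Margin of error = 1.960 × 1.3333 = 2.6133
CI: x̄ ± margin = 60 ± 2.6133
CI: (57.3867, 62.6133)

Answer: (57.3867, 62.6133)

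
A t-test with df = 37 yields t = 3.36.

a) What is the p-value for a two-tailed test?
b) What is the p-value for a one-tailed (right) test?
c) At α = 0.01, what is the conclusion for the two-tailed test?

Answer: a) 0.0018, b) 0.0009, c) reject H₀

Derivation:
Using t-distribution with df = 37:
a) Two-tailed: p = 2×P(T > 3.36) = 0.0018
b) One-tailed: p = P(T > 3.36) = 0.0009
c) 0.0018 < 0.01, reject H₀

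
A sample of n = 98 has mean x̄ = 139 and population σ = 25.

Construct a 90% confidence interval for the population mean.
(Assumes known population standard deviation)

Confidence level: 90%, α = 0.1
z_0.05 = 1.645
SE = σ/√n = 25/√98 = 2.5254
Margin of error = 1.645 × 2.5254 = 4.1543
CI: x̄ ± margin = 139 ± 4.1543
CI: (134.8457, 143.1543)

Answer: (134.8457, 143.1543)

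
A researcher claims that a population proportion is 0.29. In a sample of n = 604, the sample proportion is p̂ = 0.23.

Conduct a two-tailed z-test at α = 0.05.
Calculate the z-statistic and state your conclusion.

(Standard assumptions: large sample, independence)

Answer: z = -3.2497, reject H₀

Derivation:
H₀: p = 0.29, H₁: p ≠ 0.29
Standard error: SE = √(p₀(1-p₀)/n) = √(0.29×0.71/604) = 0.018463
z-statistic: z = (p̂ - p₀)/SE = (0.23 - 0.29)/0.018463 = -3.2497
Critical value: z_0.025 = ±1.960
p-value = 0.0012
Decision: reject H₀ at α = 0.05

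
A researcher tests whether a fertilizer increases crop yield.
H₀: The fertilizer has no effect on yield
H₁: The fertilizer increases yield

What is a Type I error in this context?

Answer: Concluding the fertilizer works when it doesn't

Derivation:
A Type I error (probability α) occurs when we reject a true H₀.
A Type II error (probability β) occurs when we fail to reject a false H₀.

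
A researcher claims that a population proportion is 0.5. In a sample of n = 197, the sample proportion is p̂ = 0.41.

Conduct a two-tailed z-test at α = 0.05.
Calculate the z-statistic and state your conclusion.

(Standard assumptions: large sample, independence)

Answer: z = -2.5264, reject H₀

Derivation:
H₀: p = 0.5, H₁: p ≠ 0.5
Standard error: SE = √(p₀(1-p₀)/n) = √(0.5×0.5/197) = 0.035624
z-statistic: z = (p̂ - p₀)/SE = (0.41 - 0.5)/0.035624 = -2.5264
Critical value: z_0.025 = ±1.960
p-value = 0.0115
Decision: reject H₀ at α = 0.05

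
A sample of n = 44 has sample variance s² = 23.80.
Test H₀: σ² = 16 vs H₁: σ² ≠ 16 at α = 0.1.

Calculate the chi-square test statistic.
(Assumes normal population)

Answer: χ² = 63.9625, reject H₀

Derivation:
df = n - 1 = 43
χ² = (n-1)s²/σ₀² = 43×23.80/16 = 63.9625
Critical values: χ²_{0.95,43} = 28.965, χ²_{0.05,43} = 59.304
Rejection region: χ² < 28.965 or χ² > 59.304
Decision: reject H₀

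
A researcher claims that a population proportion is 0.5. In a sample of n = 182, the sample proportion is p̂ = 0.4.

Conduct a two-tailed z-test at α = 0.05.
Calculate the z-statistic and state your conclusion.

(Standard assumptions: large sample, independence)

Answer: z = -2.6982, reject H₀

Derivation:
H₀: p = 0.5, H₁: p ≠ 0.5
Standard error: SE = √(p₀(1-p₀)/n) = √(0.5×0.5/182) = 0.037062
z-statistic: z = (p̂ - p₀)/SE = (0.4 - 0.5)/0.037062 = -2.6982
Critical value: z_0.025 = ±1.960
p-value = 0.0070
Decision: reject H₀ at α = 0.05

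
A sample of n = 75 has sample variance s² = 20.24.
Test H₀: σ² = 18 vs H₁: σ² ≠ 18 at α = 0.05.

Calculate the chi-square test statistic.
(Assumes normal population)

Answer: χ² = 83.2089, fail to reject H₀

Derivation:
df = n - 1 = 74
χ² = (n-1)s²/σ₀² = 74×20.24/18 = 83.2089
Critical values: χ²_{0.975,74} = 52.103, χ²_{0.025,74} = 99.678
Rejection region: χ² < 52.103 or χ² > 99.678
Decision: fail to reject H₀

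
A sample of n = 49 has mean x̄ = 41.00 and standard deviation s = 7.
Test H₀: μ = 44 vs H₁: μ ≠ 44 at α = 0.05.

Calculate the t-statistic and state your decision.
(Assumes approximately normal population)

df = n - 1 = 48
SE = s/√n = 7/√49 = 1.0000
t = (x̄ - μ₀)/SE = (41.00 - 44)/1.0000 = -3.0000
Critical value: t_{0.025,48} = ±2.011
p-value ≈ 0.0043
Decision: reject H₀

Answer: t = -3.0000, reject H₀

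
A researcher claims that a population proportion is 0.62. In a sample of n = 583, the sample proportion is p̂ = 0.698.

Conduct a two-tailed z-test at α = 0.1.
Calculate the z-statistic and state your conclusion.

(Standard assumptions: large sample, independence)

H₀: p = 0.62, H₁: p ≠ 0.62
Standard error: SE = √(p₀(1-p₀)/n) = √(0.62×0.38/583) = 0.020103
z-statistic: z = (p̂ - p₀)/SE = (0.698 - 0.62)/0.020103 = 3.8800
Critical value: z_0.05 = ±1.645
p-value = 0.0001
Decision: reject H₀ at α = 0.1

Answer: z = 3.8800, reject H₀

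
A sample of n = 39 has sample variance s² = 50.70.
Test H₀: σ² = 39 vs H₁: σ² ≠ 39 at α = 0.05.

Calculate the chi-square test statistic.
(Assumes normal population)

Answer: χ² = 49.4000, fail to reject H₀

Derivation:
df = n - 1 = 38
χ² = (n-1)s²/σ₀² = 38×50.70/39 = 49.4000
Critical values: χ²_{0.975,38} = 22.878, χ²_{0.025,38} = 56.896
Rejection region: χ² < 22.878 or χ² > 56.896
Decision: fail to reject H₀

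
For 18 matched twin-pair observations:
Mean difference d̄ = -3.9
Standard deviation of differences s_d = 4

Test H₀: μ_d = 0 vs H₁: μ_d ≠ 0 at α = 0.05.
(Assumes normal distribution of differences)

df = n - 1 = 17
SE = s_d/√n = 4/√18 = 0.9428
t = d̄/SE = -3.9/0.9428 = -4.1366
Critical value: t_{0.025,17} = ±2.110
p-value ≈ 0.0007
Decision: reject H₀

Answer: t = -4.1366, reject H₀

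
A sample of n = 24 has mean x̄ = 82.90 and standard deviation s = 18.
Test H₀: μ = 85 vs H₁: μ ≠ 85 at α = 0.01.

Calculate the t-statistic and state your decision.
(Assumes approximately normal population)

df = n - 1 = 23
SE = s/√n = 18/√24 = 3.6742
t = (x̄ - μ₀)/SE = (82.90 - 85)/3.6742 = -0.5716
Critical value: t_{0.005,23} = ±2.807
p-value ≈ 0.5731
Decision: fail to reject H₀

Answer: t = -0.5716, fail to reject H₀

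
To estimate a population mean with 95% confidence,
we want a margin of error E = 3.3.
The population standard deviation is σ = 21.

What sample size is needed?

z_0.025 = 1.960
n = (z×σ/E)² = (1.960×21/3.3)²
n = 155.5689
Round up: n = 156

Answer: n = 156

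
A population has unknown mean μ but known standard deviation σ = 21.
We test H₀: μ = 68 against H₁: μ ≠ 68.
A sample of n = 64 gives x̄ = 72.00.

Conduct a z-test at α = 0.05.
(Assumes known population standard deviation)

Standard error: SE = σ/√n = 21/√64 = 2.6250
z-statistic: z = (x̄ - μ₀)/SE = (72.00 - 68)/2.6250 = 1.5238
Critical value: ±1.960
p-value = 0.1276
Decision: fail to reject H₀

Answer: z = 1.5238, fail to reject H₀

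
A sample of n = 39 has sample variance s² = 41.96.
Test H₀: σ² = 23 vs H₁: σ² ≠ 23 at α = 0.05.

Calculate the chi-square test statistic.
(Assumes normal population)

df = n - 1 = 38
χ² = (n-1)s²/σ₀² = 38×41.96/23 = 69.3252
Critical values: χ²_{0.975,38} = 22.878, χ²_{0.025,38} = 56.896
Rejection region: χ² < 22.878 or χ² > 56.896
Decision: reject H₀

Answer: χ² = 69.3252, reject H₀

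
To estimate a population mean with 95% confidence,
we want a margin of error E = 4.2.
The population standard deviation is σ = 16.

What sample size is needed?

Answer: n = 56

Derivation:
z_0.025 = 1.960
n = (z×σ/E)² = (1.960×16/4.2)²
n = 55.7511
Round up: n = 56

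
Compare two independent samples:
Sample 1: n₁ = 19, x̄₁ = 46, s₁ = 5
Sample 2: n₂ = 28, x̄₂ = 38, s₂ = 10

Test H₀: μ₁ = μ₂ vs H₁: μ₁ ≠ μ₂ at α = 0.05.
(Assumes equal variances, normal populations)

Answer: t = 3.2170, reject H₀

Derivation:
Pooled variance: s²_p = [18×5² + 27×10²]/(45) = 70.0000
s_p = 8.3666
SE = s_p×√(1/n₁ + 1/n₂) = 8.3666×√(1/19 + 1/28) = 2.4868
t = (x̄₁ - x̄₂)/SE = (46 - 38)/2.4868 = 3.2170
df = 45, t-critical = ±2.014
Decision: reject H₀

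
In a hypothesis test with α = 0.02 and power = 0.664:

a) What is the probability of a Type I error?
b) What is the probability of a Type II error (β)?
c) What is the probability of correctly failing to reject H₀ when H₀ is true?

Answer: a) 0.02, b) 0.336, c) 0.98

Derivation:
a) Type I error probability = α = 0.02
b) Power = P(reject H₀ | H₁ true) = 1 - β = 0.664, so Type II error probability = β = 1 - Power = 0.336
c) P(fail to reject H₀ | H₀ true) = 1 - α = 0.98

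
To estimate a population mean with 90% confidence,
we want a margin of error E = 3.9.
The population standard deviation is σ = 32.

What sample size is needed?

z_0.05 = 1.645
n = (z×σ/E)² = (1.645×32/3.9)²
n = 182.1808
Round up: n = 183

Answer: n = 183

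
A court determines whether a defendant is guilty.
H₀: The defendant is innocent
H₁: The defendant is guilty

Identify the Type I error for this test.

Answer: Convicting an innocent person

Derivation:
Type I error (α): Rejecting H₀ when H₀ is true
Type II error (β): Failing to reject H₀ when H₁ is true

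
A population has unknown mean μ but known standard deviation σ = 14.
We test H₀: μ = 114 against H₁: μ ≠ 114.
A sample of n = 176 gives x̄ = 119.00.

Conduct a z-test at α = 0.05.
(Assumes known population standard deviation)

Standard error: SE = σ/√n = 14/√176 = 1.0553
z-statistic: z = (x̄ - μ₀)/SE = (119.00 - 114)/1.0553 = 4.7380
Critical value: ±1.960
p-value < 0.0001
Decision: reject H₀

Answer: z = 4.7380, reject H₀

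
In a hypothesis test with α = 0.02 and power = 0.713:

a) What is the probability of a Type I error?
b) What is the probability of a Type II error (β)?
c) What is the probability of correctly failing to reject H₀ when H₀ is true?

Answer: a) 0.02, b) 0.287, c) 0.98

Derivation:
a) Type I error probability = α = 0.02
b) Power = P(reject H₀ | H₁ true) = 1 - β = 0.713, so Type II error probability = β = 1 - Power = 0.287
c) P(fail to reject H₀ | H₀ true) = 1 - α = 0.98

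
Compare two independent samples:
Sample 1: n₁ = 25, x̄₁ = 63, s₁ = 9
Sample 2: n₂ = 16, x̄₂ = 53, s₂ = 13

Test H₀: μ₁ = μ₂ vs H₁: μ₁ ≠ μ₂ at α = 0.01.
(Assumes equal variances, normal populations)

Answer: t = 2.9146, reject H₀

Derivation:
Pooled variance: s²_p = [24×9² + 15×13²]/(39) = 114.8462
s_p = 10.7166
SE = s_p×√(1/n₁ + 1/n₂) = 10.7166×√(1/25 + 1/16) = 3.4310
t = (x̄₁ - x̄₂)/SE = (63 - 53)/3.4310 = 2.9146
df = 39, t-critical = ±2.708
Decision: reject H₀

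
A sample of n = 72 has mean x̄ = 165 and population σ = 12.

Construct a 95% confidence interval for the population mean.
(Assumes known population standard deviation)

Confidence level: 95%, α = 0.05
z_0.025 = 1.960
SE = σ/√n = 12/√72 = 1.4142
Margin of error = 1.960 × 1.4142 = 2.7718
CI: x̄ ± margin = 165 ± 2.7718
CI: (162.2282, 167.7718)

Answer: (162.2282, 167.7718)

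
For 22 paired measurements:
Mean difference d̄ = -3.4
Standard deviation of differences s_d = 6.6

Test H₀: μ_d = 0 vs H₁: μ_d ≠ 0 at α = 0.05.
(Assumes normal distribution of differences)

df = n - 1 = 21
SE = s_d/√n = 6.6/√22 = 1.4071
t = d̄/SE = -3.4/1.4071 = -2.4163
Critical value: t_{0.025,21} = ±2.080
p-value ≈ 0.0249
Decision: reject H₀

Answer: t = -2.4163, reject H₀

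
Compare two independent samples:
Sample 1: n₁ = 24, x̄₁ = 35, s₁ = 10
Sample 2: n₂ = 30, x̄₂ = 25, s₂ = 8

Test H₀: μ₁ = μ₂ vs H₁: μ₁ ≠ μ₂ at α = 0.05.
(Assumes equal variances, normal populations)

Pooled variance: s²_p = [23×10² + 29×8²]/(52) = 79.9231
s_p = 8.9400
SE = s_p×√(1/n₁ + 1/n₂) = 8.9400×√(1/24 + 1/30) = 2.4483
t = (x̄₁ - x̄₂)/SE = (35 - 25)/2.4483 = 4.0845
df = 52, t-critical = ±2.007
Decision: reject H₀

Answer: t = 4.0845, reject H₀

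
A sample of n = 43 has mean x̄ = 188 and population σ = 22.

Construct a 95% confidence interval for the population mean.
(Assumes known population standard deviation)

Answer: (181.4242, 194.5758)

Derivation:
Confidence level: 95%, α = 0.05
z_0.025 = 1.960
SE = σ/√n = 22/√43 = 3.3550
Margin of error = 1.960 × 3.3550 = 6.5758
CI: x̄ ± margin = 188 ± 6.5758
CI: (181.4242, 194.5758)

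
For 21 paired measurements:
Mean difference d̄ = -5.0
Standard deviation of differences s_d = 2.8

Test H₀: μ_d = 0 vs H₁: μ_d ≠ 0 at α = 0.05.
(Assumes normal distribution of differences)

Answer: t = -8.1833, reject H₀

Derivation:
df = n - 1 = 20
SE = s_d/√n = 2.8/√21 = 0.6110
t = d̄/SE = -5.0/0.6110 = -8.1833
Critical value: t_{0.025,20} = ±2.086
p-value < 0.0001
Decision: reject H₀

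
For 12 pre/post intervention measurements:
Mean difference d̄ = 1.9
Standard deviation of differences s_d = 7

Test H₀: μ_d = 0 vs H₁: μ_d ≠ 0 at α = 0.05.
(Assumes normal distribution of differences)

Answer: t = 0.9403, fail to reject H₀

Derivation:
df = n - 1 = 11
SE = s_d/√n = 7/√12 = 2.0207
t = d̄/SE = 1.9/2.0207 = 0.9403
Critical value: t_{0.025,11} = ±2.201
p-value ≈ 0.3673
Decision: fail to reject H₀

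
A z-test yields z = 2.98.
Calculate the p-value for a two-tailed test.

Answer: p-value ≈ 0.0029

Derivation:
For z = 2.98:
p = 2×P(Z > |2.98|) = 2×(1 - Φ(2.98)) = 0.0029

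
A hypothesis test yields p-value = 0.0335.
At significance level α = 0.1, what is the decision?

Compare p-value to α:
0.0335 < 0.1
Decision: reject H₀

Answer: reject H₀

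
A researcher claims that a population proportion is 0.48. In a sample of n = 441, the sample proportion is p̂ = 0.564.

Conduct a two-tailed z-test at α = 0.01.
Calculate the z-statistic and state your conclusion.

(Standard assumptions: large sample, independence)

Answer: z = 3.5309, reject H₀

Derivation:
H₀: p = 0.48, H₁: p ≠ 0.48
Standard error: SE = √(p₀(1-p₀)/n) = √(0.48×0.52/441) = 0.023790
z-statistic: z = (p̂ - p₀)/SE = (0.564 - 0.48)/0.023790 = 3.5309
Critical value: z_0.005 = ±2.576
p-value = 0.0004
Decision: reject H₀ at α = 0.01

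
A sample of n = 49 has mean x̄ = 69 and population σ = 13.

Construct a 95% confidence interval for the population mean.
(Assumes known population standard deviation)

Confidence level: 95%, α = 0.05
z_0.025 = 1.960
SE = σ/√n = 13/√49 = 1.8571
Margin of error = 1.960 × 1.8571 = 3.6399
CI: x̄ ± margin = 69 ± 3.6399
CI: (65.3601, 72.6399)

Answer: (65.3601, 72.6399)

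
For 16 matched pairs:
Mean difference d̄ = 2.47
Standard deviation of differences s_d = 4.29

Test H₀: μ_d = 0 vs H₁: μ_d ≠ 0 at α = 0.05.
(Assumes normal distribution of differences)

df = n - 1 = 15
SE = s_d/√n = 4.29/√16 = 1.0725
t = d̄/SE = 2.47/1.0725 = 2.3030
Critical value: t_{0.025,15} = ±2.131
p-value ≈ 0.0360
Decision: reject H₀

Answer: t = 2.3030, reject H₀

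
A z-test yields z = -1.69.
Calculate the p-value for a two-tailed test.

For z = -1.69:
p = 2×P(Z > |-1.69|) = 2×(1 - Φ(1.69)) = 0.0910

Answer: p-value ≈ 0.0910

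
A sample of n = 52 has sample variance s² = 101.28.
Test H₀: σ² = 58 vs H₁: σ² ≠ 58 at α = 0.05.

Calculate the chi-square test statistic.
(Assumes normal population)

Answer: χ² = 89.0566, reject H₀

Derivation:
df = n - 1 = 51
χ² = (n-1)s²/σ₀² = 51×101.28/58 = 89.0566
Critical values: χ²_{0.975,51} = 33.162, χ²_{0.025,51} = 72.616
Rejection region: χ² < 33.162 or χ² > 72.616
Decision: reject H₀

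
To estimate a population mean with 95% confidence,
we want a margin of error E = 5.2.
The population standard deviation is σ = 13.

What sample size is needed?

z_0.025 = 1.960
n = (z×σ/E)² = (1.960×13/5.2)²
n = 24.0100
Round up: n = 25

Answer: n = 25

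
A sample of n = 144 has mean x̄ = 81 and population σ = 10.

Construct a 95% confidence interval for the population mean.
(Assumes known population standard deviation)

Answer: (79.3667, 82.6333)

Derivation:
Confidence level: 95%, α = 0.05
z_0.025 = 1.960
SE = σ/√n = 10/√144 = 0.8333
Margin of error = 1.960 × 0.8333 = 1.6333
CI: x̄ ± margin = 81 ± 1.6333
CI: (79.3667, 82.6333)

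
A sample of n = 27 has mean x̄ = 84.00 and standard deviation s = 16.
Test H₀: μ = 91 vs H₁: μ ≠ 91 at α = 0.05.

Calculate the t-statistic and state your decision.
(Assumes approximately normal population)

Answer: t = -2.2733, reject H₀

Derivation:
df = n - 1 = 26
SE = s/√n = 16/√27 = 3.0792
t = (x̄ - μ₀)/SE = (84.00 - 91)/3.0792 = -2.2733
Critical value: t_{0.025,26} = ±2.056
p-value ≈ 0.0315
Decision: reject H₀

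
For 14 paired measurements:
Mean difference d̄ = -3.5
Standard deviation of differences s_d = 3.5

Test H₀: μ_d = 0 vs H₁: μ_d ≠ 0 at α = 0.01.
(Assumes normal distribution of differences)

Answer: t = -3.7417, reject H₀

Derivation:
df = n - 1 = 13
SE = s_d/√n = 3.5/√14 = 0.9354
t = d̄/SE = -3.5/0.9354 = -3.7417
Critical value: t_{0.005,13} = ±3.012
p-value ≈ 0.0025
Decision: reject H₀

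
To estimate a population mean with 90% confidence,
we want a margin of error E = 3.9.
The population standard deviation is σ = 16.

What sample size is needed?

z_0.05 = 1.645
n = (z×σ/E)² = (1.645×16/3.9)²
n = 45.5452
Round up: n = 46

Answer: n = 46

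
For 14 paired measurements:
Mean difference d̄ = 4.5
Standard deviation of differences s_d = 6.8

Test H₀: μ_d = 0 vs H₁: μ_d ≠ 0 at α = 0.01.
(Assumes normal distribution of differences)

Answer: t = 2.4761, fail to reject H₀

Derivation:
df = n - 1 = 13
SE = s_d/√n = 6.8/√14 = 1.8174
t = d̄/SE = 4.5/1.8174 = 2.4761
Critical value: t_{0.005,13} = ±3.012
p-value ≈ 0.0278
Decision: fail to reject H₀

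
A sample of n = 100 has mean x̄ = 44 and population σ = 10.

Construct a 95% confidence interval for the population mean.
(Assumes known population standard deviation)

Answer: (42.0400, 45.9600)

Derivation:
Confidence level: 95%, α = 0.05
z_0.025 = 1.960
SE = σ/√n = 10/√100 = 1.0000
Margin of error = 1.960 × 1.0000 = 1.9600
CI: x̄ ± margin = 44 ± 1.9600
CI: (42.0400, 45.9600)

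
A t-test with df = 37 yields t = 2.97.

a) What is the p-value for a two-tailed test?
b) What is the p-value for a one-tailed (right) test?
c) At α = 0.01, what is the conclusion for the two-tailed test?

Answer: a) 0.0052, b) 0.0026, c) reject H₀

Derivation:
Using t-distribution with df = 37:
a) Two-tailed: p = 2×P(T > 2.97) = 0.0052
b) One-tailed: p = P(T > 2.97) = 0.0026
c) 0.0052 < 0.01, reject H₀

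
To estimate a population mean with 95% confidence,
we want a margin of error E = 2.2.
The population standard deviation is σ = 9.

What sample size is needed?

z_0.025 = 1.960
n = (z×σ/E)² = (1.960×9/2.2)²
n = 64.2912
Round up: n = 65

Answer: n = 65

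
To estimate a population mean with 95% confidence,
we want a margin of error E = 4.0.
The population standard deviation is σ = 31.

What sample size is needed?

Answer: n = 231

Derivation:
z_0.025 = 1.960
n = (z×σ/E)² = (1.960×31/4.0)²
n = 230.7361
Round up: n = 231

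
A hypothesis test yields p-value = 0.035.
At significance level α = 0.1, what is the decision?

Answer: reject H₀

Derivation:
Compare p-value to α:
0.035 < 0.1
Decision: reject H₀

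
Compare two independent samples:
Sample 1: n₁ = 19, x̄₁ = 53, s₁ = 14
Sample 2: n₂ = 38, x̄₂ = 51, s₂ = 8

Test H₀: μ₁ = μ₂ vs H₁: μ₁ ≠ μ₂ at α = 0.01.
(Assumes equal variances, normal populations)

Answer: t = 0.6875, fail to reject H₀

Derivation:
Pooled variance: s²_p = [18×14² + 37×8²]/(55) = 107.2000
s_p = 10.3537
SE = s_p×√(1/n₁ + 1/n₂) = 10.3537×√(1/19 + 1/38) = 2.9091
t = (x̄₁ - x̄₂)/SE = (53 - 51)/2.9091 = 0.6875
df = 55, t-critical = ±2.668
Decision: fail to reject H₀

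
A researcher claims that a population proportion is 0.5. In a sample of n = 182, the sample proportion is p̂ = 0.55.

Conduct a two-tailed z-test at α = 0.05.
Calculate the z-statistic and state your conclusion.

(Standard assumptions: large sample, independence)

Answer: z = 1.3491, fail to reject H₀

Derivation:
H₀: p = 0.5, H₁: p ≠ 0.5
Standard error: SE = √(p₀(1-p₀)/n) = √(0.5×0.5/182) = 0.037062
z-statistic: z = (p̂ - p₀)/SE = (0.55 - 0.5)/0.037062 = 1.3491
Critical value: z_0.025 = ±1.960
p-value = 0.1773
Decision: fail to reject H₀ at α = 0.05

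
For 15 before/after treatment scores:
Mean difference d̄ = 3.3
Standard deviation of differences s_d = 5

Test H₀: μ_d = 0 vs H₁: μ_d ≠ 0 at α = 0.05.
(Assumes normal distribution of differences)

Answer: t = 2.5562, reject H₀

Derivation:
df = n - 1 = 14
SE = s_d/√n = 5/√15 = 1.2910
t = d̄/SE = 3.3/1.2910 = 2.5562
Critical value: t_{0.025,14} = ±2.145
p-value ≈ 0.0228
Decision: reject H₀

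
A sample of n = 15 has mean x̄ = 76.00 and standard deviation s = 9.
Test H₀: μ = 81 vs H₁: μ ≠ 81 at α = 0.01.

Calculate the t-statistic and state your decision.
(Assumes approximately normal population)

df = n - 1 = 14
SE = s/√n = 9/√15 = 2.3238
t = (x̄ - μ₀)/SE = (76.00 - 81)/2.3238 = -2.1516
Critical value: t_{0.005,14} = ±2.977
p-value ≈ 0.0494
Decision: fail to reject H₀

Answer: t = -2.1516, fail to reject H₀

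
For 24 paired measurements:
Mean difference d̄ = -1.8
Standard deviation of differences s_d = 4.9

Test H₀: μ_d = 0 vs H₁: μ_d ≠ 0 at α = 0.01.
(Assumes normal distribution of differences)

df = n - 1 = 23
SE = s_d/√n = 4.9/√24 = 1.0002
t = d̄/SE = -1.8/1.0002 = -1.7996
Critical value: t_{0.005,23} = ±2.807
p-value ≈ 0.0851
Decision: fail to reject H₀

Answer: t = -1.7996, fail to reject H₀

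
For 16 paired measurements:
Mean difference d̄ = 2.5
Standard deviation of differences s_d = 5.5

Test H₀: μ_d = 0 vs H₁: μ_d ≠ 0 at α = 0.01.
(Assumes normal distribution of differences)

df = n - 1 = 15
SE = s_d/√n = 5.5/√16 = 1.3750
t = d̄/SE = 2.5/1.3750 = 1.8182
Critical value: t_{0.005,15} = ±2.947
p-value ≈ 0.0891
Decision: fail to reject H₀

Answer: t = 1.8182, fail to reject H₀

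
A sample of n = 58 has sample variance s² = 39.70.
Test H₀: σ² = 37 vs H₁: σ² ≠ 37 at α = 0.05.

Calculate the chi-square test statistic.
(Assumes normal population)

Answer: χ² = 61.1595, fail to reject H₀

Derivation:
df = n - 1 = 57
χ² = (n-1)s²/σ₀² = 57×39.70/37 = 61.1595
Critical values: χ²_{0.975,57} = 38.027, χ²_{0.025,57} = 79.752
Rejection region: χ² < 38.027 or χ² > 79.752
Decision: fail to reject H₀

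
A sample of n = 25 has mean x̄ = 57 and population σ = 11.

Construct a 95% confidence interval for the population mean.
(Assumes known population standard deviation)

Answer: (52.6880, 61.3120)

Derivation:
Confidence level: 95%, α = 0.05
z_0.025 = 1.960
SE = σ/√n = 11/√25 = 2.2000
Margin of error = 1.960 × 2.2000 = 4.3120
CI: x̄ ± margin = 57 ± 4.3120
CI: (52.6880, 61.3120)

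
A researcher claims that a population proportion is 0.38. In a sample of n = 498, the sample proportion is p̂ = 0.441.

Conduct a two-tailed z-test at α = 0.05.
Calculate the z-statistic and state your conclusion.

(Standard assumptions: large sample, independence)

Answer: z = 2.8045, reject H₀

Derivation:
H₀: p = 0.38, H₁: p ≠ 0.38
Standard error: SE = √(p₀(1-p₀)/n) = √(0.38×0.62/498) = 0.021751
z-statistic: z = (p̂ - p₀)/SE = (0.441 - 0.38)/0.021751 = 2.8045
Critical value: z_0.025 = ±1.960
p-value = 0.0050
Decision: reject H₀ at α = 0.05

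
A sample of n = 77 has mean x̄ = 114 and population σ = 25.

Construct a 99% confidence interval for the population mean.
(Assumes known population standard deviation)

Answer: (106.6610, 121.3390)

Derivation:
Confidence level: 99%, α = 0.01
z_0.005 = 2.576
SE = σ/√n = 25/√77 = 2.8490
Margin of error = 2.576 × 2.8490 = 7.3390
CI: x̄ ± margin = 114 ± 7.3390
CI: (106.6610, 121.3390)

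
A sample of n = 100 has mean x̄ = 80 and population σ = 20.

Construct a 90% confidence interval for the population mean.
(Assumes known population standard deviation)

Answer: (76.7100, 83.2900)

Derivation:
Confidence level: 90%, α = 0.1
z_0.05 = 1.645
SE = σ/√n = 20/√100 = 2.0000
Margin of error = 1.645 × 2.0000 = 3.2900
CI: x̄ ± margin = 80 ± 3.2900
CI: (76.7100, 83.2900)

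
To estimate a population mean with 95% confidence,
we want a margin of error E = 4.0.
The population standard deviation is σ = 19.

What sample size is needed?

Answer: n = 87

Derivation:
z_0.025 = 1.960
n = (z×σ/E)² = (1.960×19/4.0)²
n = 86.6761
Round up: n = 87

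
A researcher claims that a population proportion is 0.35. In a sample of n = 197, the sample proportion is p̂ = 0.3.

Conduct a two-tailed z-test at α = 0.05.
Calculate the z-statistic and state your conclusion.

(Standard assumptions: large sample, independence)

H₀: p = 0.35, H₁: p ≠ 0.35
Standard error: SE = √(p₀(1-p₀)/n) = √(0.35×0.65/197) = 0.033983
z-statistic: z = (p̂ - p₀)/SE = (0.3 - 0.35)/0.033983 = -1.4713
Critical value: z_0.025 = ±1.960
p-value = 0.1412
Decision: fail to reject H₀ at α = 0.05

Answer: z = -1.4713, fail to reject H₀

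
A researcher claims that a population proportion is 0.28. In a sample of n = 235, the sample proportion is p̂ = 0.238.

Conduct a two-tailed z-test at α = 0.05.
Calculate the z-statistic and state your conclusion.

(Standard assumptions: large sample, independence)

H₀: p = 0.28, H₁: p ≠ 0.28
Standard error: SE = √(p₀(1-p₀)/n) = √(0.28×0.72/235) = 0.029289
z-statistic: z = (p̂ - p₀)/SE = (0.238 - 0.28)/0.029289 = -1.4340
Critical value: z_0.025 = ±1.960
p-value = 0.1516
Decision: fail to reject H₀ at α = 0.05

Answer: z = -1.4340, fail to reject H₀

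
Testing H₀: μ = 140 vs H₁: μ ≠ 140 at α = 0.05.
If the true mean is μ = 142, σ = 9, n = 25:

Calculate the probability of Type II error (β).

Answer: β ≈ 0.8010

Derivation:
SE = σ/√n = 9/√25 = 1.8000
Critical values: μ₀ ± z_0.025×SE = 140 ± 1.960×1.8000
Acceptance region: (136.4720, 143.5280)
Under H₁ (μ = 142): z_high = (143.5280 - 142)/1.8000 = 0.8489, z_low = (136.4720 - 142)/1.8000 = -3.0711
β = P(not reject | H₁) = Φ(0.8489) - Φ(-3.0711) ≈ 0.8010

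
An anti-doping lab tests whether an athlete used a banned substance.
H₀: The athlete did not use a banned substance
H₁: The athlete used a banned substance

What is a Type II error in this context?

Answer: Failing to detect doping in an athlete who used a banned substance

Derivation:
Type I error: rejecting H₀ when it is actually true (false positive).
Type II error: failing to reject H₀ when H₁ is actually true (false negative).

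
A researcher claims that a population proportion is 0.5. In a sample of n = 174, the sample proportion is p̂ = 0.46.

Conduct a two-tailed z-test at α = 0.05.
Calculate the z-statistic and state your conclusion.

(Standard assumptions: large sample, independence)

H₀: p = 0.5, H₁: p ≠ 0.5
Standard error: SE = √(p₀(1-p₀)/n) = √(0.5×0.5/174) = 0.037905
z-statistic: z = (p̂ - p₀)/SE = (0.46 - 0.5)/0.037905 = -1.0553
Critical value: z_0.025 = ±1.960
p-value = 0.2913
Decision: fail to reject H₀ at α = 0.05

Answer: z = -1.0553, fail to reject H₀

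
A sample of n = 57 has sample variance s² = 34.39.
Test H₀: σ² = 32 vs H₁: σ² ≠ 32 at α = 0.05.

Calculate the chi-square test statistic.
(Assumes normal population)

df = n - 1 = 56
χ² = (n-1)s²/σ₀² = 56×34.39/32 = 60.1825
Critical values: χ²_{0.975,56} = 37.212, χ²_{0.025,56} = 78.567
Rejection region: χ² < 37.212 or χ² > 78.567
Decision: fail to reject H₀

Answer: χ² = 60.1825, fail to reject H₀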